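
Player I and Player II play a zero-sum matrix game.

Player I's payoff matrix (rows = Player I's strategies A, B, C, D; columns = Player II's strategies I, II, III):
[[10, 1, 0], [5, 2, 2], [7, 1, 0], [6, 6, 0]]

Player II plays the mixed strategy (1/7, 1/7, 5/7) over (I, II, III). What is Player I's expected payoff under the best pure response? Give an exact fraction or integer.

A: (10)·(1/7) + (1)·(1/7) + (0)·(5/7) = 11/7.
B: (5)·(1/7) + (2)·(1/7) + (2)·(5/7) = 17/7.
C: (7)·(1/7) + (1)·(1/7) + (0)·(5/7) = 8/7.
D: (6)·(1/7) + (6)·(1/7) + (0)·(5/7) = 12/7.
The best pure response is B with expected payoff 17/7.

17/7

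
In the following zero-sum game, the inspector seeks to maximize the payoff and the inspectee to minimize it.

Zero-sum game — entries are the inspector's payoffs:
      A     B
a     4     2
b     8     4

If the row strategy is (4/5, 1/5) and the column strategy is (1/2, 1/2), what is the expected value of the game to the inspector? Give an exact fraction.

Against (1/2, 1/2), each row's expected payoff is a: 3; b: 6.
Taking the (4/5, 1/5)-weighted average: (4/5)·(3) + (1/5)·(6) = 18/5.

18/5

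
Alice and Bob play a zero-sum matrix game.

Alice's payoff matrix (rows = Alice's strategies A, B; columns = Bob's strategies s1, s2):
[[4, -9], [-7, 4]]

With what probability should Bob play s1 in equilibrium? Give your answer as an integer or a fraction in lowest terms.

Row minima are -9 and -7, so Alice's maximin is -7; column maxima are 4 and 4, so Bob's minimax is 4. These differ, so the equilibrium is in mixed strategies.
Let Bob play s1 with probability q. Alice is indifferent when 4q − 9(1−q) = −7q + 4(1−q), giving q = 13/24.

13/24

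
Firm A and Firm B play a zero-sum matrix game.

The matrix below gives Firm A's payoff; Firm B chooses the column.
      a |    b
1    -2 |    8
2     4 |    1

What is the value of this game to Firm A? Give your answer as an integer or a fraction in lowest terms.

34/13

Row minima are -2 and 1, so Firm A's maximin is 1; column maxima are 4 and 8, so Firm B's minimax is 4. These differ, so the equilibrium is in mixed strategies.
Let Firm A play 1 with probability p. Firm B is indifferent when −2p + 4(1−p) = 8p + (1−p), giving p = 3/13.
Let Firm B play a with probability q. Firm A is indifferent when −2q + 8(1−q) = 4q + (1−q), giving q = 7/13.
The value is -2·(7/13) + (8)·(6/13) = 34/13.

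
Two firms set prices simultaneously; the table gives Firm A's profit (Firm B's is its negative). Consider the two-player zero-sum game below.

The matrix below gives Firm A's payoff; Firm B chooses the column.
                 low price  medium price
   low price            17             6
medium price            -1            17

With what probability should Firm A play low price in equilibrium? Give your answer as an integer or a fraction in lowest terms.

18/29

Row minima are 6 and -1, so Firm A's maximin is 6; column maxima are 17 and 17, so Firm B's minimax is 17. These differ, so the equilibrium is in mixed strategies.
Let Firm A play low price with probability p. Firm B is indifferent when 17p − (1−p) = 6p + 17(1−p), giving p = 18/29.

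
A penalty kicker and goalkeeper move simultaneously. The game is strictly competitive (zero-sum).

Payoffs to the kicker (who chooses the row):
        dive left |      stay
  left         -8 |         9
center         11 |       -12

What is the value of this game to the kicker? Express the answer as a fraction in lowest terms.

3/40

Row minima are -8 and -12, so the kicker's maximin is -8; column maxima are 11 and 9, so the goalkeeper's minimax is 9. These differ, so the equilibrium is in mixed strategies.
Let the kicker play left with probability p. The goalkeeper is indifferent when −8p + 11(1−p) = 9p − 12(1−p), giving p = 23/40.
Let the goalkeeper play dive left with probability q. The kicker is indifferent when −8q + 9(1−q) = 11q − 12(1−q), giving q = 21/40.
The value is -8·(21/40) + (9)·(19/40) = 3/40.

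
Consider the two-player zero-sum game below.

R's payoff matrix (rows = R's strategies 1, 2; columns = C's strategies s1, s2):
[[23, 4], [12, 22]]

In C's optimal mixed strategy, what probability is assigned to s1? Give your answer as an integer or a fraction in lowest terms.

Row minima are 4 and 12, so R's maximin is 12; column maxima are 23 and 22, so C's minimax is 22. These differ, so the equilibrium is in mixed strategies.
Let C play s1 with probability q. R is indifferent when 23q + 4(1−q) = 12q + 22(1−q), giving q = 18/29.

18/29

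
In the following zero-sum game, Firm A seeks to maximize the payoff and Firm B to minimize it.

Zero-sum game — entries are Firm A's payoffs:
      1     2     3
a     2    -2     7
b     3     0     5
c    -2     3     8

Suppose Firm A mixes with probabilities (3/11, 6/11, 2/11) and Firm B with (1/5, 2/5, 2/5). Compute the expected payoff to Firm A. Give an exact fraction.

Against (1/5, 2/5, 2/5), each row's expected payoff is a: 12/5; b: 13/5; c: 4.
Taking the (3/11, 6/11, 2/11)-weighted average: (3/11)·(12/5) + (6/11)·(13/5) + (2/11)·(4) = 14/5.

14/5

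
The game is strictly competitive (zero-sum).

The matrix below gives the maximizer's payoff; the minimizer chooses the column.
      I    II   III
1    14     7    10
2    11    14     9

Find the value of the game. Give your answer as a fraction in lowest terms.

Column I is strictly dominated by III for the minimizer (it gives the maximizer more in every row).
The remaining 2×2 game on (1, 2) × (II, III) has no saddle point. Let the maximizer play 1 with probability p; indifference gives 7p + 14(1−p) = 10p + 9(1−p), so p = 5/8.
Similarly the minimizer's optimal q on II is 1/8, and the value is 7·(1/8) + (10)·(7/8) = 77/8.

77/8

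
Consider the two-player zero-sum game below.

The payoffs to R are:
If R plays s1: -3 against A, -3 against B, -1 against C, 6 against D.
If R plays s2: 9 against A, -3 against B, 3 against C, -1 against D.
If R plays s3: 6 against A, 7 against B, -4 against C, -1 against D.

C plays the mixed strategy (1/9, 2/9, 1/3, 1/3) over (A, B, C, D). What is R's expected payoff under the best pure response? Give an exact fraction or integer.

s1: (-3)·(1/9) + (-3)·(2/9) + (-1)·(1/3) + (6)·(1/3) = 2/3.
s2: (9)·(1/9) + (-3)·(2/9) + (3)·(1/3) + (-1)·(1/3) = 1.
s3: (6)·(1/9) + (7)·(2/9) + (-4)·(1/3) + (-1)·(1/3) = 5/9.
The best pure response is s2 with expected payoff 1.

1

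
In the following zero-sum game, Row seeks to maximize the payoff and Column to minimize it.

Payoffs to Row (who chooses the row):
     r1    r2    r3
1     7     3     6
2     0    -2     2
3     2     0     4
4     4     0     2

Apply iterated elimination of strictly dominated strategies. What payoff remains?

3

Column r1 is strictly dominated by r2 for Column (3<7, -2<0, 0<2, 0<4); eliminate r1.
Column r3 is strictly dominated by r2 for Column (3<6, -2<2, 0<4, 0<2); eliminate r3.
Row 2 is strictly dominated by row 1 (3>-2); eliminate 2.
Row 4 is strictly dominated by row 1 (3>0); eliminate 4.
Row 3 is strictly dominated by row 1 (3>0); eliminate 3.
Only (1, r2) remains, with payoff 3.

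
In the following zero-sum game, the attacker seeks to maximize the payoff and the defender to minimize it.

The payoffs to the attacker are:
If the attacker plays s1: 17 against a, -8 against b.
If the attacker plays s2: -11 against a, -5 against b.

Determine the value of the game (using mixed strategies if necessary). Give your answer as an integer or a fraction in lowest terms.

-173/31

Row minima are -8 and -11, so the attacker's maximin is -8; column maxima are 17 and -5, so the defender's minimax is -5. These differ, so the equilibrium is in mixed strategies.
Let the attacker play s1 with probability p. The defender is indifferent when 17p − 11(1−p) = −8p − 5(1−p), giving p = 6/31.
Let the defender play a with probability q. The attacker is indifferent when 17q − 8(1−q) = −11q − 5(1−q), giving q = 3/31.
The value is 17·(3/31) + (-8)·(28/31) = -173/31.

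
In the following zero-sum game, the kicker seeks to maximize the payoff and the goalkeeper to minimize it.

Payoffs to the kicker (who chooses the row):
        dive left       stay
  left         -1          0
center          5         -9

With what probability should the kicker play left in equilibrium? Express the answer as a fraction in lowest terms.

14/15

Row minima are -1 and -9, so the kicker's maximin is -1; column maxima are 5 and 0, so the goalkeeper's minimax is 0. These differ, so the equilibrium is in mixed strategies.
Let the kicker play left with probability p. The goalkeeper is indifferent when −p + 5(1−p) = −9(1−p), giving p = 14/15.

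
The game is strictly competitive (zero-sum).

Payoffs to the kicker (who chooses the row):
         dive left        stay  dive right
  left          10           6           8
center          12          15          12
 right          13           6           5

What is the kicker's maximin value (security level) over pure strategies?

The worst-case payoff for each row is left: 6, center: 12, right: 5.
The best of these is 12.

12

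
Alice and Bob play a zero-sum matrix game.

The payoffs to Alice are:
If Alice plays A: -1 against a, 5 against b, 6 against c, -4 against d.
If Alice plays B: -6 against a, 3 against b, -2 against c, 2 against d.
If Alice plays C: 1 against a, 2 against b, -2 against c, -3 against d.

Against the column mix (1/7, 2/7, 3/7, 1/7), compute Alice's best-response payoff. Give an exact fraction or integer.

A: (-1)·(1/7) + (5)·(2/7) + (6)·(3/7) + (-4)·(1/7) = 23/7.
B: (-6)·(1/7) + (3)·(2/7) + (-2)·(3/7) + (2)·(1/7) = -4/7.
C: (1)·(1/7) + (2)·(2/7) + (-2)·(3/7) + (-3)·(1/7) = -4/7.
The best pure response is A with expected payoff 23/7.

23/7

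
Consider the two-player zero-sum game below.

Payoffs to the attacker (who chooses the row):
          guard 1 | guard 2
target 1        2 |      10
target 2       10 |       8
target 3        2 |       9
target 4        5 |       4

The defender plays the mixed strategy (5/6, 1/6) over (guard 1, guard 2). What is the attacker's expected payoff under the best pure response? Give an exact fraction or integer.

29/3

target 1: (2)·(5/6) + (10)·(1/6) = 10/3.
target 2: (10)·(5/6) + (8)·(1/6) = 29/3.
target 3: (2)·(5/6) + (9)·(1/6) = 19/6.
target 4: (5)·(5/6) + (4)·(1/6) = 29/6.
The best pure response is target 2 with expected payoff 29/3.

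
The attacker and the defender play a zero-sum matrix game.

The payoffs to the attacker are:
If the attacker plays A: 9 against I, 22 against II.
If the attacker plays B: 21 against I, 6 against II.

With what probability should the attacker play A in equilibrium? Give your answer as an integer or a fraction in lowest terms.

15/28

Row minima are 9 and 6, so the attacker's maximin is 9; column maxima are 21 and 22, so the defender's minimax is 21. These differ, so the equilibrium is in mixed strategies.
Let the attacker play A with probability p. The defender is indifferent when 9p + 21(1−p) = 22p + 6(1−p), giving p = 15/28.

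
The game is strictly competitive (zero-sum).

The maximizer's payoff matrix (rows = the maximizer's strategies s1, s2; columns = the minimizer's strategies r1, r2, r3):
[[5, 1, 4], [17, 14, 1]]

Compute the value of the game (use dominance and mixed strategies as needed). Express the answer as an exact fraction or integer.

Column r1 is strictly dominated by r2 for the minimizer (it gives the maximizer more in every row).
The remaining 2×2 game on (s1, s2) × (r2, r3) has no saddle point. Let the maximizer play s1 with probability p; indifference gives p + 14(1−p) = 4p + (1−p), so p = 13/16.
Similarly the minimizer's optimal q on r2 is 3/16, and the value is 1·(3/16) + (4)·(13/16) = 55/16.

55/16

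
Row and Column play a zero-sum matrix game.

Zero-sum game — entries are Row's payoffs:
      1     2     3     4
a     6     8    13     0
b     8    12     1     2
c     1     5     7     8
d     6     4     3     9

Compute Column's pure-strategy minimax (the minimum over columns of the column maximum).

The worst case (largest entry) in each column is 1: 8, 2: 12, 3: 13, 4: 9.
The best (smallest) of these is 8.

8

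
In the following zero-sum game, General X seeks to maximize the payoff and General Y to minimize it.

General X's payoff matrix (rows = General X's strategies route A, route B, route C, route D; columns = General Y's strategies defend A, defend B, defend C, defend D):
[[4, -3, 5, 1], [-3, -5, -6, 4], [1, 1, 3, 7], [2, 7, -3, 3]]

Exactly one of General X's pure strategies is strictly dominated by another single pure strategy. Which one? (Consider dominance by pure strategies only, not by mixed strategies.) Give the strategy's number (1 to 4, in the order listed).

2

Compare route B with route C: 1 > -3, 1 > -5, 3 > -6, 7 > 4.
So route C strictly dominates route B for General X; route B is strictly dominated.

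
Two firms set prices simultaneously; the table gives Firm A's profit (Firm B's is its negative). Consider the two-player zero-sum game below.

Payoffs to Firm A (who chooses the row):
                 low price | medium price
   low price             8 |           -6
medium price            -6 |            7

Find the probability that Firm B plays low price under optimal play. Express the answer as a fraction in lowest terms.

13/27

Row minima are -6 and -6, so Firm A's maximin is -6; column maxima are 8 and 7, so Firm B's minimax is 7. These differ, so the equilibrium is in mixed strategies.
Let Firm B play low price with probability q. Firm A is indifferent when 8q − 6(1−q) = −6q + 7(1−q), giving q = 13/27.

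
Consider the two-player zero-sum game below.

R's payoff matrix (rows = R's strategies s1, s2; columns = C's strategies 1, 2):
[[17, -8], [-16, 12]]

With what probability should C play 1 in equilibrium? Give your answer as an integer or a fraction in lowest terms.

Row minima are -8 and -16, so R's maximin is -8; column maxima are 17 and 12, so C's minimax is 12. These differ, so the equilibrium is in mixed strategies.
Let C play 1 with probability q. R is indifferent when 17q − 8(1−q) = −16q + 12(1−q), giving q = 20/53.

20/53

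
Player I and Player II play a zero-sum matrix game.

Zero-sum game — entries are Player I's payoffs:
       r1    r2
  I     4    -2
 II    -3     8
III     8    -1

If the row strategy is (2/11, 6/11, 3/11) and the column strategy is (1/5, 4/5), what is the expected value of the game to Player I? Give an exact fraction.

Against (1/5, 4/5), each row's expected payoff is I: -4/5; II: 29/5; III: 4/5.
Taking the (2/11, 6/11, 3/11)-weighted average: (2/11)·(-4/5) + (6/11)·(29/5) + (3/11)·(4/5) = 178/55.

178/55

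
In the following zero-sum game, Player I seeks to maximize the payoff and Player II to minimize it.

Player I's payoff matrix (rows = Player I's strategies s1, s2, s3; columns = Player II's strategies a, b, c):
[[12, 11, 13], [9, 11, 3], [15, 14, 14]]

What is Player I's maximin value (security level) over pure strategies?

14

The worst-case payoff for each row is s1: 11, s2: 3, s3: 14.
The best of these is 14.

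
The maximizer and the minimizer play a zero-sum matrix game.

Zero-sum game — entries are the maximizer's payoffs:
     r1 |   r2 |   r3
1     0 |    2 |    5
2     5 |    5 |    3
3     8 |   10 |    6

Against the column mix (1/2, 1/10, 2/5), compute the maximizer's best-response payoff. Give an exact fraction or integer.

1: (0)·(1/2) + (2)·(1/10) + (5)·(2/5) = 11/5.
2: (5)·(1/2) + (5)·(1/10) + (3)·(2/5) = 21/5.
3: (8)·(1/2) + (10)·(1/10) + (6)·(2/5) = 37/5.
The best pure response is 3 with expected payoff 37/5.

37/5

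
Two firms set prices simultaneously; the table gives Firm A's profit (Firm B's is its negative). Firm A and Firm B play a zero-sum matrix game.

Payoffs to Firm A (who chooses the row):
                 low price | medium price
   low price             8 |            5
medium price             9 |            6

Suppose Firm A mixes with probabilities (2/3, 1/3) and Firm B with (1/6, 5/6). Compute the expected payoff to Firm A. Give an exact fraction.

35/6

Against (1/6, 5/6), each row's expected payoff is low price: 11/2; medium price: 13/2.
Taking the (2/3, 1/3)-weighted average: (2/3)·(11/2) + (1/3)·(13/2) = 35/6.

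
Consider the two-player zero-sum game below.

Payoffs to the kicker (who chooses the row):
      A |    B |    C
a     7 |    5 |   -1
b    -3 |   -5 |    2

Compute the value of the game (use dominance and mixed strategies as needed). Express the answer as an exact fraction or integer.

5/13

Column A is strictly dominated by B for the goalkeeper (it gives the kicker more in every row).
The remaining 2×2 game on (a, b) × (B, C) has no saddle point. Let the kicker play a with probability p; indifference gives 5p − 5(1−p) = −p + 2(1−p), so p = 7/13.
Similarly the goalkeeper's optimal q on B is 3/13, and the value is 5·(3/13) + (-1)·(10/13) = 5/13.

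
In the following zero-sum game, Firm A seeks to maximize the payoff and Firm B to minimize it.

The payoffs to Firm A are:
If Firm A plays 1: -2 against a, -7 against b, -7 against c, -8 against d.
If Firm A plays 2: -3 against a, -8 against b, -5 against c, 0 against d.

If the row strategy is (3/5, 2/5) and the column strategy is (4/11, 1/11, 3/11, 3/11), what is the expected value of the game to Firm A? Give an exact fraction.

Against (4/11, 1/11, 3/11, 3/11), each row's expected payoff is 1: -60/11; 2: -35/11.
Taking the (3/5, 2/5)-weighted average: (3/5)·(-60/11) + (2/5)·(-35/11) = -50/11.

-50/11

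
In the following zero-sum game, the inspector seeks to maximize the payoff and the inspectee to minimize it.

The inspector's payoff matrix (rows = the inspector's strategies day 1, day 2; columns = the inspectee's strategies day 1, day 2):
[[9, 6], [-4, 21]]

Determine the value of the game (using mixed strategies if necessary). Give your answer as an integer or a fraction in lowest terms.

213/28

Row minima are 6 and -4, so the inspector's maximin is 6; column maxima are 9 and 21, so the inspectee's minimax is 9. These differ, so the equilibrium is in mixed strategies.
Let the inspector play day 1 with probability p. The inspectee is indifferent when 9p − 4(1−p) = 6p + 21(1−p), giving p = 25/28.
Let the inspectee play day 1 with probability q. The inspector is indifferent when 9q + 6(1−q) = −4q + 21(1−q), giving q = 15/28.
The value is 9·(15/28) + (6)·(13/28) = 213/28.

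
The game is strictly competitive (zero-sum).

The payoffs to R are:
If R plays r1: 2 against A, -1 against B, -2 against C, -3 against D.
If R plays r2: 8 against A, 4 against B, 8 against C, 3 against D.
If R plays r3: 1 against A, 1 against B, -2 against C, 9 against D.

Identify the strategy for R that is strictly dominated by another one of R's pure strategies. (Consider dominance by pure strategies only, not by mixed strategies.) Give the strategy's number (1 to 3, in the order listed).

Compare r1 with r2: 8 > 2, 4 > -1, 8 > -2, 3 > -3.
So r2 strictly dominates r1 for R; r1 is strictly dominated.

1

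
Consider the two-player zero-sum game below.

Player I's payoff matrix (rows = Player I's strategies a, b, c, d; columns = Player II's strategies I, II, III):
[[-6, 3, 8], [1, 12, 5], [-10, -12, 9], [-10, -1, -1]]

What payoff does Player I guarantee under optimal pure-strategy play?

Row minima: -6, 1, -12, -10 → Player I's maximin is 1.
Column maxima: 1, 12, 9 → Player II's minimax is 1.
They coincide at (b, I), so the value is 1.

1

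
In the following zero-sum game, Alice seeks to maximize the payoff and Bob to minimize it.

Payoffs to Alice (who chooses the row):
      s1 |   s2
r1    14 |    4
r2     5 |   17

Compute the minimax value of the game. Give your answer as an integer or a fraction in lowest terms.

109/11

Row minima are 4 and 5, so Alice's maximin is 5; column maxima are 14 and 17, so Bob's minimax is 14. These differ, so the equilibrium is in mixed strategies.
Let Alice play r1 with probability p. Bob is indifferent when 14p + 5(1−p) = 4p + 17(1−p), giving p = 6/11.
Let Bob play s1 with probability q. Alice is indifferent when 14q + 4(1−q) = 5q + 17(1−q), giving q = 13/22.
The value is 14·(13/22) + (4)·(9/22) = 109/11.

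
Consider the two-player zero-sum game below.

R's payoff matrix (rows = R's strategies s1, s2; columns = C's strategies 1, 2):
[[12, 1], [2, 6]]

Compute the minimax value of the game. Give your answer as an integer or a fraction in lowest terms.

Row minima are 1 and 2, so R's maximin is 2; column maxima are 12 and 6, so C's minimax is 6. These differ, so the equilibrium is in mixed strategies.
Let R play s1 with probability p. C is indifferent when 12p + 2(1−p) = p + 6(1−p), giving p = 4/15.
Let C play 1 with probability q. R is indifferent when 12q + (1−q) = 2q + 6(1−q), giving q = 1/3.
The value is 12·(1/3) + (1)·(2/3) = 14/3.

14/3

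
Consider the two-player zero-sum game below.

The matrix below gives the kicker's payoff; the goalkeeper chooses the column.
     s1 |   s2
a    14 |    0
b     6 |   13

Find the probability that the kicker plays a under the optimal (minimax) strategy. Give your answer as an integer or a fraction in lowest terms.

1/3

Row minima are 0 and 6, so the kicker's maximin is 6; column maxima are 14 and 13, so the goalkeeper's minimax is 13. These differ, so the equilibrium is in mixed strategies.
Let the kicker play a with probability p. The goalkeeper is indifferent when 14p + 6(1−p) = 13(1−p), giving p = 1/3.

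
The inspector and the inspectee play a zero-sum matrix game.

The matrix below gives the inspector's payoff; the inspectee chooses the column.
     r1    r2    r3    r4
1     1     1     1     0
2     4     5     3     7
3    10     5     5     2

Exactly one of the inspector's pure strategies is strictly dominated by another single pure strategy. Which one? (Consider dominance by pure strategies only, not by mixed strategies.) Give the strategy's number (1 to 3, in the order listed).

1

Compare 1 with 2: 4 > 1, 5 > 1, 3 > 1, 7 > 0.
So 2 strictly dominates 1 for the inspector; 1 is strictly dominated.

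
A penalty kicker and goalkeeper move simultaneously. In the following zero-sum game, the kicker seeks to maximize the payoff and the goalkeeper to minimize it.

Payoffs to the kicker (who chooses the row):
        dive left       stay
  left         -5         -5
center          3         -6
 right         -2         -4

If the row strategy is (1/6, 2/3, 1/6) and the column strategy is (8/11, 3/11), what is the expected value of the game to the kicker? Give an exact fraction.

Against (8/11, 3/11), each row's expected payoff is left: -5; center: 6/11; right: -28/11.
Taking the (1/6, 2/3, 1/6)-weighted average: (1/6)·(-5) + (2/3)·(6/11) + (1/6)·(-28/11) = -59/66.

-59/66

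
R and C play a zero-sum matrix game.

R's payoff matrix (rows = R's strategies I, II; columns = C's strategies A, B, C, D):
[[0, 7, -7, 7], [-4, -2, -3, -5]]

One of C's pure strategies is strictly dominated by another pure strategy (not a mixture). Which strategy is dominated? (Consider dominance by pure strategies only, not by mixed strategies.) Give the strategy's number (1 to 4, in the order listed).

2

C prefers columns that give R less. Compare B with A: 0 < 7, -4 < -2.
So A strictly dominates B for C; B is strictly dominated.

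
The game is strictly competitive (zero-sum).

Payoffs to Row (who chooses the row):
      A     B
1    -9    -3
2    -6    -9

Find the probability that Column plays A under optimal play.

Row minima are -9 and -9, so Row's maximin is -9; column maxima are -6 and -3, so Column's minimax is -6. These differ, so the equilibrium is in mixed strategies.
Let Column play A with probability q. Row is indifferent when −9q − 3(1−q) = −6q − 9(1−q), giving q = 2/3.

2/3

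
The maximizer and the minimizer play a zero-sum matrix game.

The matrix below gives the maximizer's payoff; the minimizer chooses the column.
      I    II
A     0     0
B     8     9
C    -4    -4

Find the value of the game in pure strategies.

8

Row minima: 0, 8, -4 → the maximizer's maximin is 8.
Column maxima: 8, 9 → the minimizer's minimax is 8.
They coincide at (B, I), so the value is 8.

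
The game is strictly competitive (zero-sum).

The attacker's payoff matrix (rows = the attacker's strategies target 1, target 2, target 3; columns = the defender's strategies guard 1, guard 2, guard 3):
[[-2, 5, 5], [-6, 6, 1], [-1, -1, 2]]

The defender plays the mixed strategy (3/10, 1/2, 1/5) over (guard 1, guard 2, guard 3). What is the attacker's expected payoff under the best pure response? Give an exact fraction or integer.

target 1: (-2)·(3/10) + (5)·(1/2) + (5)·(1/5) = 29/10.
target 2: (-6)·(3/10) + (6)·(1/2) + (1)·(1/5) = 7/5.
target 3: (-1)·(3/10) + (-1)·(1/2) + (2)·(1/5) = -2/5.
The best pure response is target 1 with expected payoff 29/10.

29/10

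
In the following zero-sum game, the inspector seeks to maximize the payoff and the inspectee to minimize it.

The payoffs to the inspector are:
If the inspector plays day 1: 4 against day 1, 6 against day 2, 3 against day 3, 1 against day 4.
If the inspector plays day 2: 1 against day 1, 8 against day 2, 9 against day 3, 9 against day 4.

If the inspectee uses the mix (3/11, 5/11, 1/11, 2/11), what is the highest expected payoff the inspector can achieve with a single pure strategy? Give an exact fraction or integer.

day 1: (4)·(3/11) + (6)·(5/11) + (3)·(1/11) + (1)·(2/11) = 47/11.
day 2: (1)·(3/11) + (8)·(5/11) + (9)·(1/11) + (9)·(2/11) = 70/11.
The best pure response is day 2 with expected payoff 70/11.

70/11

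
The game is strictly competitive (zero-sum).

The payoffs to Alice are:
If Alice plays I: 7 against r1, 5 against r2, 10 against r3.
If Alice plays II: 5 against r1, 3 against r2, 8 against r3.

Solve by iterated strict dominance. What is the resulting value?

Row II is strictly dominated by row I (7>5, 5>3, 10>8); eliminate II.
Column r3 is strictly dominated by r1 for Bob (7<10); eliminate r3.
Column r1 is strictly dominated by r2 for Bob (5<7); eliminate r1.
Only (I, r2) remains, with payoff 5.

5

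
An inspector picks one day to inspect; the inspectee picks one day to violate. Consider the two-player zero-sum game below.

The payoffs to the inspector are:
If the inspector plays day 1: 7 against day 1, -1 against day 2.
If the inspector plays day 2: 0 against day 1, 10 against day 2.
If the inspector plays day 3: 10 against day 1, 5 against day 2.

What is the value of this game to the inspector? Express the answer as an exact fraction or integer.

Row day 1 is strictly dominated by row day 3, so the inspector never plays it.
The remaining 2×2 game on (day 2, day 3) × (day 1, day 2) has no saddle point. Let the inspector play day 2 with probability p; indifference gives 10(1−p) = 10p + 5(1−p), so p = 1/3.
Similarly the inspectee's optimal q on day 1 is 1/3, and the value is 0·(1/3) + (10)·(2/3) = 20/3.

20/3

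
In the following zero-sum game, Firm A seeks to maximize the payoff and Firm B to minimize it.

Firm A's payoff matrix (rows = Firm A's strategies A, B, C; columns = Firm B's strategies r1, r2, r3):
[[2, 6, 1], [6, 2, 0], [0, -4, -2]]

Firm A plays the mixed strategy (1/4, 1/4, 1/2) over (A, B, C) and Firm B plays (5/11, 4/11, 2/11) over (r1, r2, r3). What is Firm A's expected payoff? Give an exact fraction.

17/22

Against (5/11, 4/11, 2/11), each row's expected payoff is A: 36/11; B: 38/11; C: -20/11.
Taking the (1/4, 1/4, 1/2)-weighted average: (1/4)·(36/11) + (1/4)·(38/11) + (1/2)·(-20/11) = 17/22.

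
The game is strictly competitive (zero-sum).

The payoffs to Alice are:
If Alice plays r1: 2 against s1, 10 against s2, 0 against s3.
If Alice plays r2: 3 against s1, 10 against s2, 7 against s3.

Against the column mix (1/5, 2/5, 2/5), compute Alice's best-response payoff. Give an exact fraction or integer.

37/5

r1: (2)·(1/5) + (10)·(2/5) + (0)·(2/5) = 22/5.
r2: (3)·(1/5) + (10)·(2/5) + (7)·(2/5) = 37/5.
The best pure response is r2 with expected payoff 37/5.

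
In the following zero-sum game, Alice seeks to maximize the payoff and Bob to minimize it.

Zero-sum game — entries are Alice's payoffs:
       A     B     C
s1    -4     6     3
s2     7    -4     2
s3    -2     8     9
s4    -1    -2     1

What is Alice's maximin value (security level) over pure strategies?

-2

The worst-case payoff for each row is s1: -4, s2: -4, s3: -2, s4: -2.
The best of these is -2.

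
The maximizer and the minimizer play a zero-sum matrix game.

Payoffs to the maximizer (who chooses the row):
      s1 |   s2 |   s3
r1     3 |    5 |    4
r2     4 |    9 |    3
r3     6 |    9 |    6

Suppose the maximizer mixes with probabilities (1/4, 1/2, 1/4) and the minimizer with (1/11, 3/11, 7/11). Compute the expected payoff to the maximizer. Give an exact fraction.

Against (1/11, 3/11, 7/11), each row's expected payoff is r1: 46/11; r2: 52/11; r3: 75/11.
Taking the (1/4, 1/2, 1/4)-weighted average: (1/4)·(46/11) + (1/2)·(52/11) + (1/4)·(75/11) = 225/44.

225/44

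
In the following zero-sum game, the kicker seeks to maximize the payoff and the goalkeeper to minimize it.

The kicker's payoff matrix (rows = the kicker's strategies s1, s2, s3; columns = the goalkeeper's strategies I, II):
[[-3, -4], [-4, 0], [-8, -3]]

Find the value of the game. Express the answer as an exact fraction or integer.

Row s3 is strictly dominated by row s2, so the kicker never plays it.
The remaining 2×2 game on (s1, s2) × (I, II) has no saddle point. Let the kicker play s1 with probability p; indifference gives −3p − 4(1−p) = −4p, so p = 4/5.
Similarly the goalkeeper's optimal q on I is 4/5, and the value is -3·(4/5) + (-4)·(1/5) = -16/5.

-16/5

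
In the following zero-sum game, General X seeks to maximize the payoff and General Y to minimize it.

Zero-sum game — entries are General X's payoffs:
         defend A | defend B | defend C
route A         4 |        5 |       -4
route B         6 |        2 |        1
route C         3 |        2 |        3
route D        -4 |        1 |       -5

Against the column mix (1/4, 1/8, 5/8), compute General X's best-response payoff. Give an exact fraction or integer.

route A: (4)·(1/4) + (5)·(1/8) + (-4)·(5/8) = -7/8.
route B: (6)·(1/4) + (2)·(1/8) + (1)·(5/8) = 19/8.
route C: (3)·(1/4) + (2)·(1/8) + (3)·(5/8) = 23/8.
route D: (-4)·(1/4) + (1)·(1/8) + (-5)·(5/8) = -4.
The best pure response is route C with expected payoff 23/8.

23/8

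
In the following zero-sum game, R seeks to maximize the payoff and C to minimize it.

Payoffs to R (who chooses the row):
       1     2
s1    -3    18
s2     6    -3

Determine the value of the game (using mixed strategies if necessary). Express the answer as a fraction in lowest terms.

Row minima are -3 and -3, so R's maximin is -3; column maxima are 6 and 18, so C's minimax is 6. These differ, so the equilibrium is in mixed strategies.
Let R play s1 with probability p. C is indifferent when −3p + 6(1−p) = 18p − 3(1−p), giving p = 3/10.
Let C play 1 with probability q. R is indifferent when −3q + 18(1−q) = 6q − 3(1−q), giving q = 7/10.
The value is -3·(7/10) + (18)·(3/10) = 33/10.

33/10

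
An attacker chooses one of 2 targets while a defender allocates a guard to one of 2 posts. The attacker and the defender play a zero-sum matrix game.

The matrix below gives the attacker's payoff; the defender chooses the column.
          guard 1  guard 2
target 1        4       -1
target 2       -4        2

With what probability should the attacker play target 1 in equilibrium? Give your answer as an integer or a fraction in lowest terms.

Row minima are -1 and -4, so the attacker's maximin is -1; column maxima are 4 and 2, so the defender's minimax is 2. These differ, so the equilibrium is in mixed strategies.
Let the attacker play target 1 with probability p. The defender is indifferent when 4p − 4(1−p) = −p + 2(1−p), giving p = 6/11.

6/11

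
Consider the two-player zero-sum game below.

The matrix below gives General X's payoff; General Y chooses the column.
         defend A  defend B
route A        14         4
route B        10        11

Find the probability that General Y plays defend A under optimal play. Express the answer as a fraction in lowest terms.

Row minima are 4 and 10, so General X's maximin is 10; column maxima are 14 and 11, so General Y's minimax is 11. These differ, so the equilibrium is in mixed strategies.
Let General Y play defend A with probability q. General X is indifferent when 14q + 4(1−q) = 10q + 11(1−q), giving q = 7/11.

7/11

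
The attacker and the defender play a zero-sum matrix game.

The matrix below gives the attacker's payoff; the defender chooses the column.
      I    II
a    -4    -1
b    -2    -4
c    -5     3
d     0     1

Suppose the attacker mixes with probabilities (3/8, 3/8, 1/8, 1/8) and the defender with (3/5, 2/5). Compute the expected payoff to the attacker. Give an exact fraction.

Against (3/5, 2/5), each row's expected payoff is a: -14/5; b: -14/5; c: -9/5; d: 2/5.
Taking the (3/8, 3/8, 1/8, 1/8)-weighted average: (3/8)·(-14/5) + (3/8)·(-14/5) + (1/8)·(-9/5) + (1/8)·(2/5) = -91/40.

-91/40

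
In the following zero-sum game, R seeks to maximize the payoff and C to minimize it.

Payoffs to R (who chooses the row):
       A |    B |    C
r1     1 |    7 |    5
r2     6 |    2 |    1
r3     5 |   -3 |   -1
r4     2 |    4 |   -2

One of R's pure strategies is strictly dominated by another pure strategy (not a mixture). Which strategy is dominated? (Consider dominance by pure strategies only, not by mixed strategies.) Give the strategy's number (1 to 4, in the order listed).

3

Compare r3 with r2: 6 > 5, 2 > -3, 1 > -1.
So r2 strictly dominates r3 for R; r3 is strictly dominated.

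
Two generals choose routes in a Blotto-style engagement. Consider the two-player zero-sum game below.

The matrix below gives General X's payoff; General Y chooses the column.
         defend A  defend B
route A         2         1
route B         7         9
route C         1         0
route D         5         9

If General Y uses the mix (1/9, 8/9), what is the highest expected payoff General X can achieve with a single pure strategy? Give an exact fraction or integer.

route A: (2)·(1/9) + (1)·(8/9) = 10/9.
route B: (7)·(1/9) + (9)·(8/9) = 79/9.
route C: (1)·(1/9) + (0)·(8/9) = 1/9.
route D: (5)·(1/9) + (9)·(8/9) = 77/9.
The best pure response is route B with expected payoff 79/9.

79/9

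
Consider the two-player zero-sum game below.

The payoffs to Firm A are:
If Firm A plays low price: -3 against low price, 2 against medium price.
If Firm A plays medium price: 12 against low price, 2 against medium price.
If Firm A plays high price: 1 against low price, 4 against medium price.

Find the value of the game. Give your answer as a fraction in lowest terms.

46/13

Row low price is strictly dominated by row high price, so Firm A never plays it.
The remaining 2×2 game on (medium price, high price) × (low price, medium price) has no saddle point. Let Firm A play medium price with probability p; indifference gives 12p + (1−p) = 2p + 4(1−p), so p = 3/13.
Similarly Firm B's optimal q on low price is 2/13, and the value is 12·(2/13) + (2)·(11/13) = 46/13.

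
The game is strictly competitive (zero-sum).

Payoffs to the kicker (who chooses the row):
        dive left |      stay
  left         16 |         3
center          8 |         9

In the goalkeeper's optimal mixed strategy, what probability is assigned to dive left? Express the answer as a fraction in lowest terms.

3/7

Row minima are 3 and 8, so the kicker's maximin is 8; column maxima are 16 and 9, so the goalkeeper's minimax is 9. These differ, so the equilibrium is in mixed strategies.
Let the goalkeeper play dive left with probability q. The kicker is indifferent when 16q + 3(1−q) = 8q + 9(1−q), giving q = 3/7.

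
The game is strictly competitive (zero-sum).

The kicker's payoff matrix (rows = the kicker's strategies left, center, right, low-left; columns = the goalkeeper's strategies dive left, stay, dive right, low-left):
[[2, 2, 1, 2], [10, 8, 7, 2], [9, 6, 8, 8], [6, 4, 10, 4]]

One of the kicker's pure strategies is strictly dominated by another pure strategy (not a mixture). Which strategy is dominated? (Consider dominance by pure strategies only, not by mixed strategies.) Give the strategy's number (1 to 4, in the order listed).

Compare left with right: 9 > 2, 6 > 2, 8 > 1, 8 > 2.
So right strictly dominates left for the kicker; left is strictly dominated.

1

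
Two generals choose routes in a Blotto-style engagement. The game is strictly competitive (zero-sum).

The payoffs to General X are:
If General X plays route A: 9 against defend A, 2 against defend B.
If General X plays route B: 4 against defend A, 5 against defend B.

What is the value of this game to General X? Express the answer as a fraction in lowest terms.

Row minima are 2 and 4, so General X's maximin is 4; column maxima are 9 and 5, so General Y's minimax is 5. These differ, so the equilibrium is in mixed strategies.
Let General X play route A with probability p. General Y is indifferent when 9p + 4(1−p) = 2p + 5(1−p), giving p = 1/8.
Let General Y play defend A with probability q. General X is indifferent when 9q + 2(1−q) = 4q + 5(1−q), giving q = 3/8.
The value is 9·(3/8) + (2)·(5/8) = 37/8.

37/8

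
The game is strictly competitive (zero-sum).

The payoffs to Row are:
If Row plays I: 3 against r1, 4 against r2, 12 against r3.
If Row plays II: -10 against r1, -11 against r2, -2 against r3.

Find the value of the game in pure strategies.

3

Row minima: 3, -11 → Row's maximin is 3.
Column maxima: 3, 4, 12 → Column's minimax is 3.
They coincide at (I, r1), so the value is 3.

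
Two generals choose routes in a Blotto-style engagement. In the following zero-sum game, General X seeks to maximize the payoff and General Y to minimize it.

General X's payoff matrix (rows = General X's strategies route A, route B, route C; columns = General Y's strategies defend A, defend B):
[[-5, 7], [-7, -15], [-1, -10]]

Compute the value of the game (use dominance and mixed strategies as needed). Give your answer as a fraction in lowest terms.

Row route B is strictly dominated by row route C, so General X never plays it.
The remaining 2×2 game on (route A, route C) × (defend A, defend B) has no saddle point. Let General X play route A with probability p; indifference gives −5p − (1−p) = 7p − 10(1−p), so p = 3/7.
Similarly General Y's optimal q on defend A is 17/21, and the value is -5·(17/21) + (7)·(4/21) = -19/7.

-19/7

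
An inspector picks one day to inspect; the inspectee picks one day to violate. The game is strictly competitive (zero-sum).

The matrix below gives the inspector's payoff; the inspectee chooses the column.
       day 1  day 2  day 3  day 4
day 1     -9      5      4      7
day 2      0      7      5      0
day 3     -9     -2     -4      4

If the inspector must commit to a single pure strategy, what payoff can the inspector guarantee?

0

The worst-case payoff for each row is day 1: -9, day 2: 0, day 3: -9.
The best of these is 0.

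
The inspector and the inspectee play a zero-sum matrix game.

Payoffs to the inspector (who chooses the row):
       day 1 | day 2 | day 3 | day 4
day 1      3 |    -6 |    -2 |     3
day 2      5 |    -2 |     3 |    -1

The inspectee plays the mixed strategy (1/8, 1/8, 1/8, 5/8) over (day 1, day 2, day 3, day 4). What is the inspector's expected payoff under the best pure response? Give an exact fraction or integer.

day 1: (3)·(1/8) + (-6)·(1/8) + (-2)·(1/8) + (3)·(5/8) = 5/4.
day 2: (5)·(1/8) + (-2)·(1/8) + (3)·(1/8) + (-1)·(5/8) = 1/8.
The best pure response is day 1 with expected payoff 5/4.

5/4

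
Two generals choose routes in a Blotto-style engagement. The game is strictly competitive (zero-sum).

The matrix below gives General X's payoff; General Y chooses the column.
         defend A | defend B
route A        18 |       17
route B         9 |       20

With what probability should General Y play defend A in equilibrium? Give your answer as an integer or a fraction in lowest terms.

1/4

Row minima are 17 and 9, so General X's maximin is 17; column maxima are 18 and 20, so General Y's minimax is 18. These differ, so the equilibrium is in mixed strategies.
Let General Y play defend A with probability q. General X is indifferent when 18q + 17(1−q) = 9q + 20(1−q), giving q = 1/4.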